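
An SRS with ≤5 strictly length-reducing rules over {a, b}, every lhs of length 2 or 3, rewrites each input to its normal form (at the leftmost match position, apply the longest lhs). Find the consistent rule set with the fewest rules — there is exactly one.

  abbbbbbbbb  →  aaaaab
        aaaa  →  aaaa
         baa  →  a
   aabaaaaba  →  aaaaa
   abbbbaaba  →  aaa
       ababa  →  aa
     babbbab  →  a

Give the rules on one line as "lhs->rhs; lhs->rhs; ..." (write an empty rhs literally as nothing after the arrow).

  | abbbbbbbbb => aabbbbbbb => aaabbbbb => aaaabbb => aaaaab
  | aaaa
  | baa => a
  | aabaaaaba => aaaaaba => aaaaa

ba->; bab->; bb->a; bba->b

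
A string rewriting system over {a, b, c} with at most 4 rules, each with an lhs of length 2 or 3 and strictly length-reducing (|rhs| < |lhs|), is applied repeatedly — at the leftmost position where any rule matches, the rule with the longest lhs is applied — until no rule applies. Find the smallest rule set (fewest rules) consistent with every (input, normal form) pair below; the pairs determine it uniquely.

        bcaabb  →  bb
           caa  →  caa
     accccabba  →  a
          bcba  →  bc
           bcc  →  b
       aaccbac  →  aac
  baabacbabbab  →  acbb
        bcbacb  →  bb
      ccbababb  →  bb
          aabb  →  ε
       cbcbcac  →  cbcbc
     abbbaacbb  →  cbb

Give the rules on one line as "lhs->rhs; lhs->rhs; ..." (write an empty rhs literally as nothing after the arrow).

ab->; ba->; bca->b; cc->

  | bcaabb => babb => bb
  | caa
  | accccabba => accabba => aabba => aba => a
  | bcba => bc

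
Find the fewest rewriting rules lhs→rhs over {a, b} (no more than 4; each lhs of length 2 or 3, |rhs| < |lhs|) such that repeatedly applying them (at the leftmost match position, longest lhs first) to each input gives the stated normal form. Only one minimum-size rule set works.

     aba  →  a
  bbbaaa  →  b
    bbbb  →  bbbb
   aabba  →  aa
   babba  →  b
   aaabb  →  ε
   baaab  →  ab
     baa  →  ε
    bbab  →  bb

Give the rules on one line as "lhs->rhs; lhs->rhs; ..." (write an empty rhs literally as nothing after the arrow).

aaa->a; abb->; ba->; baa->

  | aba => a
  | bbbaaa => bba => b
  | bbbb
  | aabba => aa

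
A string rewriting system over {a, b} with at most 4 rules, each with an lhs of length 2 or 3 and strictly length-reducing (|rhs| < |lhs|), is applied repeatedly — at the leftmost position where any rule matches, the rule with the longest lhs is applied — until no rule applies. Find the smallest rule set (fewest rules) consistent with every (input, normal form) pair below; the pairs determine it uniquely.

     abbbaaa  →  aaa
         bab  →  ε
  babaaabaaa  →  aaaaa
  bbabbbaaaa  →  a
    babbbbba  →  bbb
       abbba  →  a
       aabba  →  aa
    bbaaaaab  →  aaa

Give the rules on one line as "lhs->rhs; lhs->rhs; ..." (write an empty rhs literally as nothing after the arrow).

  | abbbaaa => abbaaa => abaaa => aaa
  | bab => ε
  | babaaabaaa => aaabaaa => aaaaa
  | bbabbbaaaa => bbbaaaa => bbaaa => baa => a

ab->a; aba->a; ba->; bab->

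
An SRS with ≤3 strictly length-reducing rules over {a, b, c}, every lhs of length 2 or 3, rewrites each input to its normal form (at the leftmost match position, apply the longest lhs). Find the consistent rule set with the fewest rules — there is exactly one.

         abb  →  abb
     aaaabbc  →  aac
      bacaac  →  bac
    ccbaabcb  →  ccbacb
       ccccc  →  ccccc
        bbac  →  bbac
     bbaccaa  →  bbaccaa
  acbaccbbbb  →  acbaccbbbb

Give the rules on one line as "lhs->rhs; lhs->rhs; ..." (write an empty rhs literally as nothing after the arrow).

aab->a; aca->

  | abb
  | aaaabbc => aaabc => aac
  | bacaac => bac
  | ccbaabcb => ccbacb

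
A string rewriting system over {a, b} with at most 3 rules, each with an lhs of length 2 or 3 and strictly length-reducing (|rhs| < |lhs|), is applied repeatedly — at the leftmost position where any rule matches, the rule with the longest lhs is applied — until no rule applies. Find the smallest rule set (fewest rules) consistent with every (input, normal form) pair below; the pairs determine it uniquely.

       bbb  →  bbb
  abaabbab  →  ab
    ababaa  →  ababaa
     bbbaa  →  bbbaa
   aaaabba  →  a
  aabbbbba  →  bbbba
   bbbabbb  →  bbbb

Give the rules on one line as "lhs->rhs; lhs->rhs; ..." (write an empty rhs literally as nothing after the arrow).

  | bbb
  | abaabbab => abbab => ab
  | ababaa
  | bbbaa

aab->; abb->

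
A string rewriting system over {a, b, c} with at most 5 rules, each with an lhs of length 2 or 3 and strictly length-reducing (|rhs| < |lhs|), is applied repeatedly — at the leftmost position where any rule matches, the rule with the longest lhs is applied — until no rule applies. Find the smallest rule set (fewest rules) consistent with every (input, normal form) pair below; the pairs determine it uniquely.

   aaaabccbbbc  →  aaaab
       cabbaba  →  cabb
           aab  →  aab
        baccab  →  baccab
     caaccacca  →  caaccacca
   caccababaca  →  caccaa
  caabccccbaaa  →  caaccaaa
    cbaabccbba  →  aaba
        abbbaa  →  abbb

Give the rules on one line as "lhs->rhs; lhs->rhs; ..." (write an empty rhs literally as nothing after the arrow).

baa->b; bab->ba; bc->; cb->

  | aaaabccbbbc => aaaacbbbc => aaaabbc => aaaab
  | cabbaba => cabbaa => cabb
  | aab
  | baccab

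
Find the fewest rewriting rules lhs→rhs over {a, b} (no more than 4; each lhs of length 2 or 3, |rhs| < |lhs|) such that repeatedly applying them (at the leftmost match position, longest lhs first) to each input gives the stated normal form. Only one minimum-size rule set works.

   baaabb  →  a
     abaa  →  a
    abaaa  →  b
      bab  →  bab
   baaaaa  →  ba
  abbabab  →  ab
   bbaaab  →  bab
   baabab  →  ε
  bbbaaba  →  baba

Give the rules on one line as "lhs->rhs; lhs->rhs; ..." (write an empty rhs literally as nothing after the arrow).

aa->b; bb->; bbb->a

  | baaabb => bbabb => abb => a
  | abaa => abb => a
  | abaaa => abba => aa => b
  | bab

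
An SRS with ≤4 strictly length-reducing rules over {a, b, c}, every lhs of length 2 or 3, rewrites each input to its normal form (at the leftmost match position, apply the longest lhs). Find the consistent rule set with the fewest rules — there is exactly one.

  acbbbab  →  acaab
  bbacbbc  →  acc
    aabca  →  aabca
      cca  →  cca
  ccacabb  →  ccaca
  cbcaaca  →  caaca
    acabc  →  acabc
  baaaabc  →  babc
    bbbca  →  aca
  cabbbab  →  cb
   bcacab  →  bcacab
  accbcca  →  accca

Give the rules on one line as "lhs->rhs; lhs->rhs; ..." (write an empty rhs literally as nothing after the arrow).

aaa->; bb->; bbb->a; cbc->c

  | acbbbab => acaab
  | bbacbbc => acbbc => acc
  | aabca
  | cca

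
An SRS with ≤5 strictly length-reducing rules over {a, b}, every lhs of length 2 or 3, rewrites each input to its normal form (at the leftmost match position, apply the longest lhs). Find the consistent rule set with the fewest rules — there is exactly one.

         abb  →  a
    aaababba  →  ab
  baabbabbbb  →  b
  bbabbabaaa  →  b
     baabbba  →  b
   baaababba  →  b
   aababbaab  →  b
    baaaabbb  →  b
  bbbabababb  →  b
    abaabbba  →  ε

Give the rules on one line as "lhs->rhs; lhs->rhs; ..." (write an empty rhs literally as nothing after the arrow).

  | abb => a
  | aaababba => ababba => abbba => aba => ab
  | baabbabbbb => babbabbbb => bbbabbbb => bbabbbb => babbbb => bbbbb => bbbb => bbb => bb => b
  | bbabbabaaa => babbabaaa => bbbabaaa => bbabaaa => babaaa => bbaaa => baaa => baa => ba => b

aa->; abb->a; ba->b; bb->b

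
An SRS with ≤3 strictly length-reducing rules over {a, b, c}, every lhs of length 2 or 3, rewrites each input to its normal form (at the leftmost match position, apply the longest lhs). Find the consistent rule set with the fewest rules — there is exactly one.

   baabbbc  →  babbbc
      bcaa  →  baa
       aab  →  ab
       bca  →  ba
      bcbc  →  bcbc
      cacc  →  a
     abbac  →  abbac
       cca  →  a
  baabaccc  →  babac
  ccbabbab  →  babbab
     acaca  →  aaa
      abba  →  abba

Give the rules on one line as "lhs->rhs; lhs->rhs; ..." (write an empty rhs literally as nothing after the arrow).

  | baabbbc => babbbc
  | bcaa => baa
  | aab => ab
  | bca => ba

aab->ab; ca->a; cc->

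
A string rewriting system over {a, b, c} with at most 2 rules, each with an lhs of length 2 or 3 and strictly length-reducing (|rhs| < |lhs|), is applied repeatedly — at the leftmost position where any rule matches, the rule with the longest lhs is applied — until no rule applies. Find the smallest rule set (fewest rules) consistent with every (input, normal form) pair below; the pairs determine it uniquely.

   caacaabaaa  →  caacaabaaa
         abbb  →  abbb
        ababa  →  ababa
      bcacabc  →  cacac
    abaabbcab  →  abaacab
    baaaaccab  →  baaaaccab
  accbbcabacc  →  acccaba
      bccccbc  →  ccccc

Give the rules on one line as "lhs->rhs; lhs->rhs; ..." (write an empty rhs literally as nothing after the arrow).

bac->ba; bc->c

  | caacaabaaa
  | abbb
  | ababa
  | bcacabc => cacabc => cacac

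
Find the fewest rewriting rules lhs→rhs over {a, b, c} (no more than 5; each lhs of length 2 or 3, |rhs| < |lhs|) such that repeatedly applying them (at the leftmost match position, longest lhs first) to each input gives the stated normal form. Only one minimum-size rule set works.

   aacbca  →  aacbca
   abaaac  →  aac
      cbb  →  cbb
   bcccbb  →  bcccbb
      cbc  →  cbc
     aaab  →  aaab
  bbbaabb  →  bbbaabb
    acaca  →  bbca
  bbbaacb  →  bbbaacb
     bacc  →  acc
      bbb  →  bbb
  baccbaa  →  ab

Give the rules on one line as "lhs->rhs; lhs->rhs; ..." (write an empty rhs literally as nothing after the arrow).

  | aacbca
  | abaaac => aac
  | cbb
  | bcccbb

aba->; aca->bb; bac->ac; cba->b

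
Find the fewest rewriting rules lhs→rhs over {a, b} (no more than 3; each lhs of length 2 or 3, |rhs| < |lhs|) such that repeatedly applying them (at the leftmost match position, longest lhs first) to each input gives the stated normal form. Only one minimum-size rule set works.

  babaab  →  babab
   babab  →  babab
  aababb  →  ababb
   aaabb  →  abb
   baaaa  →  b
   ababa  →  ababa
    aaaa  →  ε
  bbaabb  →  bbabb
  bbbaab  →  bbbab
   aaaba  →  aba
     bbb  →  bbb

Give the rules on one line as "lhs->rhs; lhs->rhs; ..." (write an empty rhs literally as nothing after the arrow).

  | babaab => babab
  | babab
  | aababb => ababb
  | aaabb => abb

aa->; aab->ab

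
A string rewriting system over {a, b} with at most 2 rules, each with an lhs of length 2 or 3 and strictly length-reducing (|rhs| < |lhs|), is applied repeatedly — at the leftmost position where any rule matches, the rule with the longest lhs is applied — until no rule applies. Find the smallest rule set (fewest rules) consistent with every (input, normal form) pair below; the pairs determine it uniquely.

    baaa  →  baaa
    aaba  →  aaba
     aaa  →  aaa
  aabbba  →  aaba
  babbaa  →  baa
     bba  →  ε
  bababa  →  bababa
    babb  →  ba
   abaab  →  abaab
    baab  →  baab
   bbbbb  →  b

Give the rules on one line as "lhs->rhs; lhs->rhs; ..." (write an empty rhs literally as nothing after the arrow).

bb->; bba->

  | baaa
  | aaba
  | aaa
  | aabbba => aaba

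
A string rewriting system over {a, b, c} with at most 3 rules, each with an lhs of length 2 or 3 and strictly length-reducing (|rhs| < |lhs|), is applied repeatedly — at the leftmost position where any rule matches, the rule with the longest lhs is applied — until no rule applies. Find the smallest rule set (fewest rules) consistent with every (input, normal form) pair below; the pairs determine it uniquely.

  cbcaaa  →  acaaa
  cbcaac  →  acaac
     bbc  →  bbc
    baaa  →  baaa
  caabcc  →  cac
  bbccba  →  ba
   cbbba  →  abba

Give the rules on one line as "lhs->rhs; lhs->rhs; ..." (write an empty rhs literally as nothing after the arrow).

abc->; bca->; cb->a

  | cbcaaa => acaaa
  | cbcaac => acaac
  | bbc
  | baaa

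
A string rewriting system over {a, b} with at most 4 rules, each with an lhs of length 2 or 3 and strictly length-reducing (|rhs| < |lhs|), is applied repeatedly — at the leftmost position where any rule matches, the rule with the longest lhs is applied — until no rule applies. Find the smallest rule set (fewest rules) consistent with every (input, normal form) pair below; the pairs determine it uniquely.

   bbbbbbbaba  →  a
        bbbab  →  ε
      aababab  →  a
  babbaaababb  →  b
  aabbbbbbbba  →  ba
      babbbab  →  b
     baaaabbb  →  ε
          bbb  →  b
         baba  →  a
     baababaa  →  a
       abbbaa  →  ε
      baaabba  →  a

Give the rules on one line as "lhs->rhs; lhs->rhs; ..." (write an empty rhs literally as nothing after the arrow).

aa->b; aab->a; ab->b; bb->

  | bbbbbbbaba => bbbbbaba => bbbaba => baba => bba => a
  | bbbab => bab => bb => ε
  | aababab => aabab => aab => a
  | babbaaababb => bbbaaababb => baaababb => bbababb => ababb => babb => bbb => b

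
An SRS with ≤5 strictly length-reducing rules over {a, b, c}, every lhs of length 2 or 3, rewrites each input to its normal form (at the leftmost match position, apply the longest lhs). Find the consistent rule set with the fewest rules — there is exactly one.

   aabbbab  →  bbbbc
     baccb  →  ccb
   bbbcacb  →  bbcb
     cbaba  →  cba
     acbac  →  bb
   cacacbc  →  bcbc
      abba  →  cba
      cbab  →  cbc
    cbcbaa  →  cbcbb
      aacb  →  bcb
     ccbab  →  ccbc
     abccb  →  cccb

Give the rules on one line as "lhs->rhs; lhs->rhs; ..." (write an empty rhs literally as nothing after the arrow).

  | aabbbab => bbbbab => bbbbc
  | baccb => abcb => ccb
  | bbbcacb => bbbacb => bbabb => bbcb
  | cbaba => cbca => cba

aa->b; ab->c; bac->ab; ca->a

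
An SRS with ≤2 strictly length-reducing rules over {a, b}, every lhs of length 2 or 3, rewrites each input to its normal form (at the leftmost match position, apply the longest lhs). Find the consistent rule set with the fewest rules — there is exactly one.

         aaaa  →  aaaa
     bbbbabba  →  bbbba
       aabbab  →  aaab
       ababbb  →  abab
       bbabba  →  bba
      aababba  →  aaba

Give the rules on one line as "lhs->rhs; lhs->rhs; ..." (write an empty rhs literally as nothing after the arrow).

abb->a; baa->ba

  | aaaa
  | bbbbabba => bbbbaa => bbbba
  | aabbab => aaab
  | ababbb => abab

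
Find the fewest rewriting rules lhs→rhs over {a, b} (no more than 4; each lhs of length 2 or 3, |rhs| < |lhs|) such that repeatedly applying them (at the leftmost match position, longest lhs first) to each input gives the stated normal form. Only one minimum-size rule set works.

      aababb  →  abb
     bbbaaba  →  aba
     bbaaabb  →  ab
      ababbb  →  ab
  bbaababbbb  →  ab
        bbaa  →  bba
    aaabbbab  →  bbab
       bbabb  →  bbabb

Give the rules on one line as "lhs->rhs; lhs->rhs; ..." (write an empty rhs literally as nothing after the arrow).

aa->a; aab->; bbb->ab

  | aababb => abb
  | bbbaaba => abaaba => aba
  | bbaaabb => bbaabb => bbb => ab
  | ababbb => abaab => ab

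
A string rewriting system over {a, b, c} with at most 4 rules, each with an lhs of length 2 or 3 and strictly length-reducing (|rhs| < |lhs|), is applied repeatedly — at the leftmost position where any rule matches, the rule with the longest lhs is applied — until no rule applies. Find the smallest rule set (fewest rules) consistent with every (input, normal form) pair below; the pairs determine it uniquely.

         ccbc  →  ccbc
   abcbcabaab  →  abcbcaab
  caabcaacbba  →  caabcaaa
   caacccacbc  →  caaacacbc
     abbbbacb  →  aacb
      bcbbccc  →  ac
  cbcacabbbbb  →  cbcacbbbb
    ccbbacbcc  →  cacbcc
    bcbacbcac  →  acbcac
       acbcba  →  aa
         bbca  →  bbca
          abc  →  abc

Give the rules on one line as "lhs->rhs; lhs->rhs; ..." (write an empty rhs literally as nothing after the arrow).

  | ccbc
  | abcbcabaab => abcbcaab
  | caabcaacbba => caabcaacba => caabcaaa
  | caacccacbc => caaacacbc

ba->a; cab->c; cba->a; ccc->ac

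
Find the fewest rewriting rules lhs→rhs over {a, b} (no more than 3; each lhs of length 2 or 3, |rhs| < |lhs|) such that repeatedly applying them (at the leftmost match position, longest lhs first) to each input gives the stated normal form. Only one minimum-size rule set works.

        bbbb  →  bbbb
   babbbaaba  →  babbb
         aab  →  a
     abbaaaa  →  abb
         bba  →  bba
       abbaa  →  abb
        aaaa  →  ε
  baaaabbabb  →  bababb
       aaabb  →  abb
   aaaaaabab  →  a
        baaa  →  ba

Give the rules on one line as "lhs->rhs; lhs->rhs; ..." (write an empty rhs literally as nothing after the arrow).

  | bbbb
  | babbbaaba => babbbaa => babbb
  | aab => a
  | abbaaaa => abbaa => abb

aa->; aab->a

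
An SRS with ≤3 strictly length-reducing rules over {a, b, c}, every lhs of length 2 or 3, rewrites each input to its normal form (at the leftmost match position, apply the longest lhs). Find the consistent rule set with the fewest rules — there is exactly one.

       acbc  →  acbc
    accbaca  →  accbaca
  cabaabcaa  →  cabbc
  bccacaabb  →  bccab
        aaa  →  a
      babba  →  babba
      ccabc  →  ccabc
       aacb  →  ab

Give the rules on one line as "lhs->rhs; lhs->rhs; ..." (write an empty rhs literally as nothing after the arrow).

  | acbc
  | accbaca
  | cabaabcaa => cabbcaa => cabbc
  | bccacaabb => bccacbb => bccab

aa->; aac->a; cbb->b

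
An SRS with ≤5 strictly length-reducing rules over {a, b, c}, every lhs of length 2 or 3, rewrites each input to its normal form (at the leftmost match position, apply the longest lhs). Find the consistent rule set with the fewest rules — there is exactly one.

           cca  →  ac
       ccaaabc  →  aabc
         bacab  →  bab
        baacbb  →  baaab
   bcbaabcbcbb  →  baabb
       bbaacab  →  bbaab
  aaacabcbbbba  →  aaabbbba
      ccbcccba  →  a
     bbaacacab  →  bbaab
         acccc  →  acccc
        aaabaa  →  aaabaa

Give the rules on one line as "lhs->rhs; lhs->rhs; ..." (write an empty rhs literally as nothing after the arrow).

bcb->b; ca->; cb->a; cca->ac

  | cca => ac
  | ccaaabc => acaabc => aabc
  | bacab => bab
  | baacbb => baaab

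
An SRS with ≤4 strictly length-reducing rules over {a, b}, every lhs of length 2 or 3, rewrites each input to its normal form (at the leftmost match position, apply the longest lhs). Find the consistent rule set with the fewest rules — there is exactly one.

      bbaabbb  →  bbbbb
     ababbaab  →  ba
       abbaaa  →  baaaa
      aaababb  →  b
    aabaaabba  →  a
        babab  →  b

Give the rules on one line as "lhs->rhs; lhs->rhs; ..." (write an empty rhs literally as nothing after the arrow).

  | bbaabbb => bbabbb => bbbbb
  | ababbaab => abbaab => baaab => ba
  | abbaaa => baaaa
  | aaababb => aabb => b

aab->; ab->; abb->ba; bba->bb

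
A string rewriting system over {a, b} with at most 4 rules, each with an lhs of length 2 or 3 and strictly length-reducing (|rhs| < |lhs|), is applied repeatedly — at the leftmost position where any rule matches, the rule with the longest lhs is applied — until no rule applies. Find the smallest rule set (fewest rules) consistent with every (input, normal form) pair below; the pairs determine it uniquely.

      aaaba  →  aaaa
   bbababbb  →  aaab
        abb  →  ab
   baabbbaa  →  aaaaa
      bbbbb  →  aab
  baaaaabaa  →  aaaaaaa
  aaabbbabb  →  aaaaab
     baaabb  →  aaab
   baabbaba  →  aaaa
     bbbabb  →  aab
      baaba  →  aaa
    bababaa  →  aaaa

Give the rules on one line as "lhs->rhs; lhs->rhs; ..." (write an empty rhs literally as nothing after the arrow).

ba->a; bb->b; bbb->ab

  | aaaba => aaaa
  | bbababbb => bababbb => ababbb => aabbb => aaab
  | abb => ab
  | baabbbaa => aabbbaa => aaabaa => aaaaa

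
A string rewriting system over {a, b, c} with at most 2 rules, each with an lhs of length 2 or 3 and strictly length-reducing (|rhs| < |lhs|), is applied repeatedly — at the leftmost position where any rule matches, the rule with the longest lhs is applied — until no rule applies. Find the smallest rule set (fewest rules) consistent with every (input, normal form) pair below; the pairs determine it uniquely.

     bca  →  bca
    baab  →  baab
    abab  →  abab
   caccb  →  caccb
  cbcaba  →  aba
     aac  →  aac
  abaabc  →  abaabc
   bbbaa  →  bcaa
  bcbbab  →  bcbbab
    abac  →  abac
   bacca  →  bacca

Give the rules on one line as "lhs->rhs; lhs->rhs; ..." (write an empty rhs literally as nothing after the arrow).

  | bca
  | baab
  | abab
  | caccb

bbb->bc; cbc->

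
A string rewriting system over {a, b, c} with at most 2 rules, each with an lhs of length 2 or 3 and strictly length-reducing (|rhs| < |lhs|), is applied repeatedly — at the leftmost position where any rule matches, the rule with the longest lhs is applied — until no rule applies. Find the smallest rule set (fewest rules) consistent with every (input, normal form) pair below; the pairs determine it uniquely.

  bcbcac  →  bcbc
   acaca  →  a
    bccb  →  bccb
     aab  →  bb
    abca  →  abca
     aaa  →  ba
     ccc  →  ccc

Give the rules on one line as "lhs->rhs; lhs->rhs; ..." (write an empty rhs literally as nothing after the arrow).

aa->b; ac->

  | bcbcac => bcbc
  | acaca => aca => a
  | bccb
  | aab => bb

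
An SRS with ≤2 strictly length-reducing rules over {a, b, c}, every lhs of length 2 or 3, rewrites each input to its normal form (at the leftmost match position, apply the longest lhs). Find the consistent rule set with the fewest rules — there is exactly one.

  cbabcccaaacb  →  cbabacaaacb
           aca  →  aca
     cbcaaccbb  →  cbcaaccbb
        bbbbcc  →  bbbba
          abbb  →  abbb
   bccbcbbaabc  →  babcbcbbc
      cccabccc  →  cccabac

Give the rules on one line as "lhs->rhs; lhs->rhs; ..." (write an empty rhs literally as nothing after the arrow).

baa->cb; bcc->ba

  | cbabcccaaacb => cbabacaaacb
  | aca
  | cbcaaccbb
  | bbbbcc => bbbba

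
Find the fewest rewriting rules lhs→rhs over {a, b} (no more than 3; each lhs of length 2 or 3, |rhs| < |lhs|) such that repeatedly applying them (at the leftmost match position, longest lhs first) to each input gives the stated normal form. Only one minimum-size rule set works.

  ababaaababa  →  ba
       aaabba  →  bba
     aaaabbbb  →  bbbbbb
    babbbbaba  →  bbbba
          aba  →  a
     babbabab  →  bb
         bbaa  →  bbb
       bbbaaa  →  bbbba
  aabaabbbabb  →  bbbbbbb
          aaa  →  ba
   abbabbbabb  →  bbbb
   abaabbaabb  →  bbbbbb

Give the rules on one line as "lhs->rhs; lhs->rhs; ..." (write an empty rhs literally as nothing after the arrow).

aa->b; ab->

  | ababaaababa => abaaababa => aaababa => bababa => baba => ba
  | aaabba => babba => bba
  | aaaabbbb => baabbbb => bbbbbb
  | babbbbaba => bbbbaba => bbbba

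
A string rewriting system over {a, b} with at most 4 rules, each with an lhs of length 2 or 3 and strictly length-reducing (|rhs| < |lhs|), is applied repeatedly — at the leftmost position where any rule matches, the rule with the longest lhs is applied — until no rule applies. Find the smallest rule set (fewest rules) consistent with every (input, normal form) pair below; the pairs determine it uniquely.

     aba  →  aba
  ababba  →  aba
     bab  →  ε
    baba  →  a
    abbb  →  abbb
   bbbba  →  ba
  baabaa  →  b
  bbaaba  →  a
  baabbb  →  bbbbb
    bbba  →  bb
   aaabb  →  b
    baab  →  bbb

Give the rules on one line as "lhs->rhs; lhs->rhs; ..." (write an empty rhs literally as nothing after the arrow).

aa->b; bab->; bba->aa

  | aba
  | ababba => aba
  | bab => ε
  | baba => a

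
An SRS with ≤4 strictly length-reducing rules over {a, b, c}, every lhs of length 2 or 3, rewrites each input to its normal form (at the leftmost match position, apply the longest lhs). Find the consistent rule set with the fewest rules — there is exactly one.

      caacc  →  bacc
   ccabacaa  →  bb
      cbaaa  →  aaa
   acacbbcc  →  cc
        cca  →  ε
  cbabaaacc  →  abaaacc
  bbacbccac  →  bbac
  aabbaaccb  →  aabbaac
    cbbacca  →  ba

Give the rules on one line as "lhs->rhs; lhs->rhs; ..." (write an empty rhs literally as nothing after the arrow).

aca->c; ca->b; cb->

  | caacc => bacc
  | ccabacaa => cbbacaa => bacaa => bca => bb
  | cbaaa => aaa
  | acacbbcc => ccbbcc => cbcc => cc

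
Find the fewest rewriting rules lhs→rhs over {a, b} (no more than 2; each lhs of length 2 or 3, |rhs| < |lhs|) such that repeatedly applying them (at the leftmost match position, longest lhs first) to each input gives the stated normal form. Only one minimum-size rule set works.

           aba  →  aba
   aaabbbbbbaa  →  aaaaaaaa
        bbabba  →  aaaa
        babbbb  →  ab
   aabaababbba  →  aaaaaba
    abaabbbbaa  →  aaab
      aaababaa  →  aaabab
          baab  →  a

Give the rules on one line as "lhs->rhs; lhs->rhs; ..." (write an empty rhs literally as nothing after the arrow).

baa->b; bb->a

  | aba
  | aaabbbbbbaa => aaaabbbbaa => aaaaabbaa => aaaaaaaa
  | bbabba => aabba => aaaa
  | babbbb => baabb => bbb => ab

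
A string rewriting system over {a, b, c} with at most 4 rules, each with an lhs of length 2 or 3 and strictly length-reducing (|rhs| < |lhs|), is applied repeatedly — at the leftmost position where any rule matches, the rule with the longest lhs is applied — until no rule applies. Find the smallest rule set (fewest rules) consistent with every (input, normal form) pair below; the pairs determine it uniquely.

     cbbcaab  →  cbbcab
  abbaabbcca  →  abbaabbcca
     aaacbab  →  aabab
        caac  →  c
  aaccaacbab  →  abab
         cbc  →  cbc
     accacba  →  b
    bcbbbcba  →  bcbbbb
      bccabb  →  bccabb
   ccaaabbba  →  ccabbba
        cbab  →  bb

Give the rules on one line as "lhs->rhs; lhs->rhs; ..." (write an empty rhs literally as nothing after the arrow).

  | cbbcaab => cbbcab
  | abbaabbcca
  | aaacbab => aabab
  | caac => cac => c

ac->; caa->ca; cba->b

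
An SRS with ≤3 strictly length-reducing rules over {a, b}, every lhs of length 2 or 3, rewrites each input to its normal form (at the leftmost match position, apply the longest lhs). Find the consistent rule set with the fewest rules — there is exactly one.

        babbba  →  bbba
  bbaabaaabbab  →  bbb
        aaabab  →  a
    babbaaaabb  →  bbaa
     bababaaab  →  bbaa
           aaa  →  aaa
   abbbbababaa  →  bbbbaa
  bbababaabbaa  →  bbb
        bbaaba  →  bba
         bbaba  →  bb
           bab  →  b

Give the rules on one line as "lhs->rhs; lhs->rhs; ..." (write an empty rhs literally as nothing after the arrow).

ab->; aba->ab

  | babbba => bbba
  | bbaabaaabbab => bbaabaabbab => bbaababbab => bbaabbbab => bbabbab => bbbab => bbb
  | aaabab => aaabb => aab => a
  | babbaaaabb => bbaaaabb => bbaaab => bbaa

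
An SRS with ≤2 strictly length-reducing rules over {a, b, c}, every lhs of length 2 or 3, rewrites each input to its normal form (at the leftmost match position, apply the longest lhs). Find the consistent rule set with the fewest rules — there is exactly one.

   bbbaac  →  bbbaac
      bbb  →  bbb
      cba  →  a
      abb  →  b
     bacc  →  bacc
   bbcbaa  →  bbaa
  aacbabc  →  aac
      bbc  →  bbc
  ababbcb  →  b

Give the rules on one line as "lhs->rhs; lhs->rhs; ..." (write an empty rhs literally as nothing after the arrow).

ab->; cb->

  | bbbaac
  | bbb
  | cba => a
  | abb => b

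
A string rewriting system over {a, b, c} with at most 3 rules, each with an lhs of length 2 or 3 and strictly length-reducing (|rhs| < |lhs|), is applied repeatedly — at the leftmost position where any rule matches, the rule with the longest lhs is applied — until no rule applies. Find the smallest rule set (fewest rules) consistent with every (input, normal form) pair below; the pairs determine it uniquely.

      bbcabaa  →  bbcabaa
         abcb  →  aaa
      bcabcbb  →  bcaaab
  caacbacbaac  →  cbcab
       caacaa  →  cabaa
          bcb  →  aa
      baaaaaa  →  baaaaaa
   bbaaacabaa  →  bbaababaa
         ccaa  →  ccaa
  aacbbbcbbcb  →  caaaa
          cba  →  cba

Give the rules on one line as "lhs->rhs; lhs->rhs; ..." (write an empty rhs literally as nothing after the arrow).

  | bbcabaa
  | abcb => aaa
  | bcabcbb => bcaaab
  | caacbacbaac => cacacbaac => cbacbaac => cbcaac => cbcab

ac->b; acb->c; bcb->aa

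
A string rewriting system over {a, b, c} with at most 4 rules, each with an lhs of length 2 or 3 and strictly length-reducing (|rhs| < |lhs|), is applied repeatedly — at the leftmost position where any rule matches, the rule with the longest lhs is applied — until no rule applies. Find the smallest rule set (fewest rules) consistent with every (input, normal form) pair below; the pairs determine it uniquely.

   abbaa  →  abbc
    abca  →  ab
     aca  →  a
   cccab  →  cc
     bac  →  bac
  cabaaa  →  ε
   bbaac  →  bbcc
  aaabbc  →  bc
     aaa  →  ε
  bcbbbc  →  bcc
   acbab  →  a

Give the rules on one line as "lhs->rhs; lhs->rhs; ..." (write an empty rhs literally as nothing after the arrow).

  | abbaa => abbc
  | abca => ab
  | aca => a
  | cccab => cc

aa->c; ca->; cab->; cb->c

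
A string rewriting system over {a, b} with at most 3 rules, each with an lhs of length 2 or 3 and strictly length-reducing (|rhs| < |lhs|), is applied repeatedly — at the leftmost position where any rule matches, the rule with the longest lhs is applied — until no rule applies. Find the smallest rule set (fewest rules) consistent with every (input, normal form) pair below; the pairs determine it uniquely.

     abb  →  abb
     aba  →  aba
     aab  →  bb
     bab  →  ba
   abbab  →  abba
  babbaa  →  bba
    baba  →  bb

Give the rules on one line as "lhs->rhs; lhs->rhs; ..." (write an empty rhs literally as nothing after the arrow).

aa->b; bab->ba

  | abb
  | aba
  | aab => bb
  | bab => ba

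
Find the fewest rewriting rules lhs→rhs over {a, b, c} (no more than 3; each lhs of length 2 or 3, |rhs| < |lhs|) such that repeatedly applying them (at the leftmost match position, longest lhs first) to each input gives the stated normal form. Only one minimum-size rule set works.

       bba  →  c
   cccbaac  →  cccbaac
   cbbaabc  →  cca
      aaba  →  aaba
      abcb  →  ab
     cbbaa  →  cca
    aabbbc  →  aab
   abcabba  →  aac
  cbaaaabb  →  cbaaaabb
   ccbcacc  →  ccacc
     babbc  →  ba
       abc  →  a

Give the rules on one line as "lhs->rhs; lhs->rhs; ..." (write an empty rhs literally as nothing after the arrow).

  | bba => c
  | cccbaac
  | cbbaabc => ccabc => cca
  | aaba

bba->c; bbc->; bc->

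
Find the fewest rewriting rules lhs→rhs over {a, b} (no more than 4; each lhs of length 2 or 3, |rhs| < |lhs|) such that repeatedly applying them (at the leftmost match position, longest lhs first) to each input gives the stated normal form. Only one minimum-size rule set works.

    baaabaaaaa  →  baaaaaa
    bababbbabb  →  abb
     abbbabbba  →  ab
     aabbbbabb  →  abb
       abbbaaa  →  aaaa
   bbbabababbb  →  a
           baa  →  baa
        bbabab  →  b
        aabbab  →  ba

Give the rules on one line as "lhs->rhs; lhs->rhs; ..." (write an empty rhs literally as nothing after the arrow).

  | baaabaaaaa => baaaaaa
  | bababbbabb => baabbbabb => bbbabb => abb
  | abbbabbba => aabbba => bba => ab
  | aabbbbabb => bbbabb => abb

aab->; bab->ba; bba->ab; bbb->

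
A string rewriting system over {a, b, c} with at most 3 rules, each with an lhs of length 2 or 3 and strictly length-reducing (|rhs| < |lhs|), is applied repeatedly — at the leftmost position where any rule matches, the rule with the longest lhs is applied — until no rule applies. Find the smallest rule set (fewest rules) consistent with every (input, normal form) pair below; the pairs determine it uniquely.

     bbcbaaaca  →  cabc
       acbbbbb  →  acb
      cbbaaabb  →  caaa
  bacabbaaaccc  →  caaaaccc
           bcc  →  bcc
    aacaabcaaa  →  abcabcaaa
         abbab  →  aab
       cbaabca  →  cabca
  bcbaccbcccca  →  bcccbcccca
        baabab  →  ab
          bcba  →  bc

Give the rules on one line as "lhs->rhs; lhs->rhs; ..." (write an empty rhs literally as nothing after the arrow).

aca->bc; ba->; bb->

  | bbcbaaaca => cbaaaca => caaca => cabc
  | acbbbbb => acbbb => acb
  | cbbaaabb => caaabb => caaa
  | bacabbaaaccc => cabbaaaccc => caaaaccc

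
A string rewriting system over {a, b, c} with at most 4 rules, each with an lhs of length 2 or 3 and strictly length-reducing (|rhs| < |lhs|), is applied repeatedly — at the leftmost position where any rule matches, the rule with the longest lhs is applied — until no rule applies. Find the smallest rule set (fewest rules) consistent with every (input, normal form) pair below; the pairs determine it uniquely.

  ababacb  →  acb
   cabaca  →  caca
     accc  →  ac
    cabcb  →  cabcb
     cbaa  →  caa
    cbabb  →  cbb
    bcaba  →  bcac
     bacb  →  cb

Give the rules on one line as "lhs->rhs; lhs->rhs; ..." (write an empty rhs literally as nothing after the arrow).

ba->c; baa->aa; cc->c

  | ababacb => acbacb => acccb => accb => acb
  | cabaca => cacca => caca
  | accc => acc => ac
  | cabcb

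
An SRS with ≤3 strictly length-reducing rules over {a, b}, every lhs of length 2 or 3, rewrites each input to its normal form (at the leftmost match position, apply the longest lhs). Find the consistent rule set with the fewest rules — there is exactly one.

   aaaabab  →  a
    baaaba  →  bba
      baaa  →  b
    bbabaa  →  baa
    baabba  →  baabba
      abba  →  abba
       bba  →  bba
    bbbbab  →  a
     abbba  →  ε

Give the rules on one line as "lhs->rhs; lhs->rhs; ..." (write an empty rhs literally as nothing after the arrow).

aaa->; bab->; bbb->a

  | aaaabab => abab => a
  | baaaba => bba
  | baaa => b
  | bbabaa => baa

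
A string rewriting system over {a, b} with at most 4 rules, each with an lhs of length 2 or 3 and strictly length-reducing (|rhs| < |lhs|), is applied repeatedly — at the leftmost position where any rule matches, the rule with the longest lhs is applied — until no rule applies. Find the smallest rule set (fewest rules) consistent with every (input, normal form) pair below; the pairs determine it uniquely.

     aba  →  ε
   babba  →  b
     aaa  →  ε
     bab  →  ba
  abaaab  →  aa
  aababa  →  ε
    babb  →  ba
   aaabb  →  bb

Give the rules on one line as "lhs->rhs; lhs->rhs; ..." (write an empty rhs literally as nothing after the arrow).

aaa->; ab->a; aba->

  | aba => ε
  | babba => baba => b
  | aaa => ε
  | bab => ba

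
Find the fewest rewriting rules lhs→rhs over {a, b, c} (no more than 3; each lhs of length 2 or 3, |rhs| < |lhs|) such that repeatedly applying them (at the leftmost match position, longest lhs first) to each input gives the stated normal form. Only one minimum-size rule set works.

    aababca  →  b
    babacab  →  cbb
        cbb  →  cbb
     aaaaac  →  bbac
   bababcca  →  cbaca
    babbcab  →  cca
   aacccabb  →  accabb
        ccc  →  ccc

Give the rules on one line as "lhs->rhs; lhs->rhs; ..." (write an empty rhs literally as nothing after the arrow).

aa->b; bab->ca; bc->a

  | aababca => bbabca => bcaca => aaca => bca => aa => b
  | babacab => caacab => cbcab => caab => cbb
  | cbb
  | aaaaac => baaac => bbac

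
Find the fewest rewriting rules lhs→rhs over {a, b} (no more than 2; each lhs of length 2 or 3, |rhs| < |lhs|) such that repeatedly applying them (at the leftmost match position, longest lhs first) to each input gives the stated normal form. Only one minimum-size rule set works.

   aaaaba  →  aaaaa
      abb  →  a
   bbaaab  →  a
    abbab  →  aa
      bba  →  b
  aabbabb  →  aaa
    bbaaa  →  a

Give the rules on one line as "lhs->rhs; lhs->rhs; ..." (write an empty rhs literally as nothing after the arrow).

  | aaaaba => aaaaa
  | abb => ab => a
  | bbaaab => baab => ab => a
  | abbab => abab => aab => aa

ab->a; ba->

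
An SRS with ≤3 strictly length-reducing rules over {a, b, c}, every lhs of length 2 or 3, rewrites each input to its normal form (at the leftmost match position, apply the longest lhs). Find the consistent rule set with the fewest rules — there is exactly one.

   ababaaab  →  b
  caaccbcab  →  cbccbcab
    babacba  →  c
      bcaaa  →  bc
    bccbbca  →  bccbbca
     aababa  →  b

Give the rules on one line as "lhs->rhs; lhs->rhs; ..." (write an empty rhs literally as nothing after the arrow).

  | ababaaab => abaaab => aaab => bab => b
  | caaccbcab => cbccbcab
  | babacba => bacba => cba => c
  | bcaaa => bcba => bc

aa->b; ba->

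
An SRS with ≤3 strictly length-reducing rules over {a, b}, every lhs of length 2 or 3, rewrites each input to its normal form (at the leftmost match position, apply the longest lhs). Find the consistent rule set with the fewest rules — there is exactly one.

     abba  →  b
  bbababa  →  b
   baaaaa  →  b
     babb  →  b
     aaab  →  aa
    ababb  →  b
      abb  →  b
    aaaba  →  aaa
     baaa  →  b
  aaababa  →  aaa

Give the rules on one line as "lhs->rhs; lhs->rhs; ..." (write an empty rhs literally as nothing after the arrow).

  | abba => ba => b
  | bbababa => bababa => bbaba => baba => bba => ba => b
  | baaaaa => baaaa => baaa => baa => ba => b
  | babb => bbb => bb => b

ab->; ba->b; bb->b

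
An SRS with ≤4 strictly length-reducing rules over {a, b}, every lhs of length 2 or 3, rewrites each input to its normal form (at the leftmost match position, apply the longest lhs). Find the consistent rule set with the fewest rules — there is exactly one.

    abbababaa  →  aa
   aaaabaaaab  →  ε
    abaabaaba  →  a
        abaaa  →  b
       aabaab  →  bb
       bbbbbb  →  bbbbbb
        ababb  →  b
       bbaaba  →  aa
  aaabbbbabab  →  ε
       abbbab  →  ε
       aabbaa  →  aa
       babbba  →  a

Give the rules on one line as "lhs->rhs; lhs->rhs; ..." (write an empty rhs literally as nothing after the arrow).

aaa->b; ab->; ba->a

  | abbababaa => bababaa => ababaa => abaa => aa
  | aaaabaaaab => babaaaab => abaaaab => aaaab => bab => ab => ε
  | abaabaaba => aabaaba => aaaba => bba => ba => a
  | abaaa => aaa => b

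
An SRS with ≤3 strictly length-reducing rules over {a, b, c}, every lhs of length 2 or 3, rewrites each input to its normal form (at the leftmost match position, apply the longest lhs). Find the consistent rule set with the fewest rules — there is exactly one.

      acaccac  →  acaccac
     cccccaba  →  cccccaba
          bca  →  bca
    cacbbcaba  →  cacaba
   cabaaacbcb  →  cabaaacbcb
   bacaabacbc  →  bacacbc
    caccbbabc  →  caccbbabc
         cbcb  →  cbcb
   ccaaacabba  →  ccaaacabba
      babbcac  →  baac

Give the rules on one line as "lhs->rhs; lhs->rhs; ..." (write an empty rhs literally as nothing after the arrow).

  | acaccac
  | cccccaba
  | bca
  | cacbbcaba => cacaba

aab->; bbc->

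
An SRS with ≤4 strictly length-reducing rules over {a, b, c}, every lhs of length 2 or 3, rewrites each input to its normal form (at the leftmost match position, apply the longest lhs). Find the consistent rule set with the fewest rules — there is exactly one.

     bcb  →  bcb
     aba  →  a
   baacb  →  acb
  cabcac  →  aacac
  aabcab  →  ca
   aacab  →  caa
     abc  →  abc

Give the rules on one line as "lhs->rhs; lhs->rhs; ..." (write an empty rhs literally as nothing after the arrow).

  | bcb
  | aba => a
  | baacb => acb
  | cabcac => aacac

aaa->ca; ba->; cab->aa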